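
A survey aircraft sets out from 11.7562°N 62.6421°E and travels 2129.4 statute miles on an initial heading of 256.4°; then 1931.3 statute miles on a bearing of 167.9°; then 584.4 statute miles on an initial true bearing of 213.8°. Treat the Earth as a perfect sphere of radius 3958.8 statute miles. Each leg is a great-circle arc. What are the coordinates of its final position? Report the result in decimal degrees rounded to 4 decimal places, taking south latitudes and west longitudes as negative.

Apply the spherical direct solution leg by leg, carrying full precision between legs.
Leg 1: from (11.7562°, 62.6421°), δ = 2129.4/3958.8 = 0.537890 rad, θ = 256.4° → φ = 3.2696°, λ = 32.7233°.
Leg 2: from (3.2696°, 32.7233°), δ = 1931.3/3958.8 = 0.487850 rad, θ = 167.9° → φ = -24.0282°, λ = 38.8989°.
Leg 3: from (-24.0282°, 38.8989°), δ = 584.4/3958.8 = 0.147620 rad, θ = 213.8° → φ = -30.9568°, λ = 33.4238°.

latitude -30.9568°, longitude 33.4238°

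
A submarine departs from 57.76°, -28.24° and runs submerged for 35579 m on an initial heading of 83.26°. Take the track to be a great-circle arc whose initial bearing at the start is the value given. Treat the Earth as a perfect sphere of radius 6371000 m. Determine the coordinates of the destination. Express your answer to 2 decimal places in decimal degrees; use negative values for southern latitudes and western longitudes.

Angular distance δ = d/R = 35579 / 6371000 = 0.005585 rad.
With φ₁ = 57.76° = 1.008102 rad and θ = 83.26° = 1.453161 rad:
sin φ₂ = sin φ₁ cos δ + cos φ₁ sin δ cos θ = (0.845821)(0.999984) + (0.533467)(0.005584)(0.117364) = 0.846157
φ₂ = asin(0.846157) = 1.008733 rad = 57.80°.
Δλ = atan2( sin θ sin δ cos φ₁ , cos δ − sin φ₁ sin φ₂ ) = atan2(0.002959, 0.284287) = 0.010407 rad = 0.60°.
λ₂ = -28.24° + 0.60° = -27.64°.

latitude 57.80°, longitude -27.64°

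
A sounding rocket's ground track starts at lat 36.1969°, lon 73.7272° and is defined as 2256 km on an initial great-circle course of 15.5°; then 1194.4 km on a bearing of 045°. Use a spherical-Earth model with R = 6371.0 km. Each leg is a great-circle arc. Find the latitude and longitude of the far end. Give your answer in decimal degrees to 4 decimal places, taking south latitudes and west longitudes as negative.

Apply the spherical direct solution leg by leg, carrying full precision between legs.
Leg 1: from (36.1969°, 73.7272°), δ = 2256/6371 = 0.354105 rad, θ = 15.5° → φ = 55.4438°, λ = 83.1297°.
Leg 2: from (55.4438°, 83.1297°), δ = 1194.4/6371 = 0.187474 rad, θ = 45° → φ = 62.1155°, λ = 99.4966°.

latitude 62.1155°, longitude 99.4966°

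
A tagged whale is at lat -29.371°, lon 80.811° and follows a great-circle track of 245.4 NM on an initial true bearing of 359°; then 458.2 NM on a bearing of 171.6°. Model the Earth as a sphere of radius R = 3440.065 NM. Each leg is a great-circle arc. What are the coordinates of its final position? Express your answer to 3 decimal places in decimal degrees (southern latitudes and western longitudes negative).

Apply the spherical direct solution leg by leg, carrying full precision between legs.
Leg 1: from (-29.371°, 80.811°), δ = 245.4/3440.065 = 0.071336 rad, θ = 359° → φ = -25.284°, λ = 80.732°.
Leg 2: from (-25.284°, 80.732°), δ = 458.2/3440.065 = 0.133195 rad, θ = 171.6° → φ = -32.828°, λ = 82.055°.

latitude -32.828°, longitude 82.055°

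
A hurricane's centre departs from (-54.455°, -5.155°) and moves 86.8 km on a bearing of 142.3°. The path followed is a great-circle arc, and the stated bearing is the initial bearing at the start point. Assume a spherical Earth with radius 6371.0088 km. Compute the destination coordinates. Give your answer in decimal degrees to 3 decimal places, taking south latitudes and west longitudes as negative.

latitude -55.070°, longitude -4.321°

Angular distance δ = d/R = 86.8 / 6371.0088 = 0.013624 rad.
With φ₁ = -54.455° = -0.950419 rad and θ = 142.3° = 2.483604 rad:
sin φ₂ = sin φ₁ cos δ + cos φ₁ sin δ cos θ = (-0.813659)(0.999907) + (0.581342)(0.013624)(-0.791224) = -0.819850
φ₂ = asin(-0.819850) = -0.961149 rad = -55.070°.
Then Δλ = atan2(0.004843, 0.332829) = 0.014551 rad, from sin θ sin δ cos φ₁ over cos δ − sin φ₁ sin φ₂.
λ₂ = -5.155° + 0.834° = -4.321°.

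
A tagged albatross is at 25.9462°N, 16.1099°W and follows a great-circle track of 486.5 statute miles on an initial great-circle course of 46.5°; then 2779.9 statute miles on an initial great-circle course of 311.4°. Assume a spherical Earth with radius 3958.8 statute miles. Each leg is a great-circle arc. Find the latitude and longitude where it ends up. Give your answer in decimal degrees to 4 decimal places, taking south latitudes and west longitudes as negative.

latitude 49.1841°, longitude -58.0137°

Apply the spherical direct solution leg by leg, carrying full precision between legs.
Leg 1: from (25.9462°, -16.1099°), δ = 486.5/3958.8 = 0.122891 rad, θ = 46.5° → φ = 30.6706°, λ = -10.1761°.
Leg 2: from (30.6706°, -10.1761°), δ = 2779.9/3958.8 = 0.702208 rad, θ = 311.4° → φ = 49.1841°, λ = -58.0137°.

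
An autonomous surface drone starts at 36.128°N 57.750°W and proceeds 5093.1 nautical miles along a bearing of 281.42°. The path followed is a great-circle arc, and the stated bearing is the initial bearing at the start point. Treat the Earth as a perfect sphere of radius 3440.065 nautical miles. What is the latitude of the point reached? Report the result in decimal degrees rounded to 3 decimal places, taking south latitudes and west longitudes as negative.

latitude 12.264°

δ = 5093.1/3440.065 = 1.480524 rad (84.8278°).
Converting: φ₁ = 0.630553 rad, θ = 4.911706 rad.
Applying the spherical law of cosines for sides, sin φ₂ = sin φ₁ cos δ + cos φ₁ sin δ cos θ = 0.212425, so φ₂ = 12.264°.
Δλ = atan2( sin θ sin δ cos φ₁ , cos δ − sin φ₁ sin φ₂ ) = atan2(-0.788487, -0.035094) = -1.615275 rad = -92.548°.
Hence λ₂ = -57.750° + -92.548° = -150.298°.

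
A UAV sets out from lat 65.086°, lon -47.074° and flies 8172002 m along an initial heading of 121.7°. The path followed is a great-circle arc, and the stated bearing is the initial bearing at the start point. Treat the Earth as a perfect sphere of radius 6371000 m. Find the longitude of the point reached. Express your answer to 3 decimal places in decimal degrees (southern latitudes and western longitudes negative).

Central angle δ = d/R = 1.282687 rad.
Converting: φ₁ = 1.135965 rad, θ = 2.124066 rad.
Applying the spherical law of cosines for sides, sin φ₂ = sin φ₁ cos δ + cos φ₁ sin δ cos θ = 0.045463, so φ₂ = 2.606°.
Δλ = atan2( sin θ sin δ cos φ₁ , cos δ − sin φ₁ sin φ₂ ) = atan2(0.343638, 0.242907) = 0.955474 rad = 54.745°.
Hence λ₂ = -47.074° + 54.745° = 7.671°.

longitude 7.671°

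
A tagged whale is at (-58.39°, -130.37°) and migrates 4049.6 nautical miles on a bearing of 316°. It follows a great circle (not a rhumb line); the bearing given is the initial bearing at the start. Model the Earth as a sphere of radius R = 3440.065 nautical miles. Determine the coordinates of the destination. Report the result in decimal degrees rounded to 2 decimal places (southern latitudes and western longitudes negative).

Central angle δ = d/R = 1.177187 rad.
With φ₁ = -58.39° = -1.019098 rad and θ = 316° = 5.515240 rad:
Destination latitude: φ₂ = arcsin( sin φ₁ cos δ + cos φ₁ sin δ cos θ ) = arcsin(0.021577) = 1.24°.
Then Δλ = atan2(-0.336252, 0.401900) = -0.696697 rad, from sin θ sin δ cos φ₁ over cos δ − sin φ₁ sin φ₂.
λ₂ = λ₁ + Δλ = -170.29°.

latitude 1.24°, longitude -170.29°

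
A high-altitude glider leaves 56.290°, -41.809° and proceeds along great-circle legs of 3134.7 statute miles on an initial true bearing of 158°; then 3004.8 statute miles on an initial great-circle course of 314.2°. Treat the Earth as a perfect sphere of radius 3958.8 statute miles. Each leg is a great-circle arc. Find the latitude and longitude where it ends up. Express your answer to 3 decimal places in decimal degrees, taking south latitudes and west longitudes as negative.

Apply the spherical direct solution leg by leg, carrying full precision between legs.
Leg 1: from (56.290°, -41.809°), δ = 3134.7/3958.8 = 0.791831 rad, θ = 158° → φ = 12.605°, λ = -25.956°.
Leg 2: from (12.605°, -25.956°), δ = 3004.8/3958.8 = 0.759018 rad, θ = 314.2° → φ = 38.796°, λ = -65.232°.

latitude 38.796°, longitude -65.232°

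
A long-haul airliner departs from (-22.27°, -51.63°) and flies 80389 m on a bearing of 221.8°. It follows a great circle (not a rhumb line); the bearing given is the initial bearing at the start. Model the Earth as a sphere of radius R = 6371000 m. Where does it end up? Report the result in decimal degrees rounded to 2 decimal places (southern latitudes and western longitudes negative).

Angular distance δ = d/R = 80389 / 6371000 = 0.012618 rad.
With φ₁ = -22.27° = -0.388685 rad and θ = 221.8° = 3.871140 rad:
Applying the spherical law of cosines for sides, sin φ₂ = sin φ₁ cos δ + cos φ₁ sin δ cos θ = -0.387646, so φ₂ = -22.81°.
Δλ = atan2( sin θ sin δ cos φ₁ , cos δ − sin φ₁ sin φ₂ ) = atan2(-0.007783, 0.853014) = -0.009124 rad = -0.52°.
Hence λ₂ = -51.63° + -0.52° = -52.15°.

latitude -22.81°, longitude -52.15°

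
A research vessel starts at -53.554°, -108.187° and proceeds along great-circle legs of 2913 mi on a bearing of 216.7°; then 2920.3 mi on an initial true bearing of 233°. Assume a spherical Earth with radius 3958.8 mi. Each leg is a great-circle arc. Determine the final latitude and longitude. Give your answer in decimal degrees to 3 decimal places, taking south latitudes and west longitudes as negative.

Apply the spherical direct solution leg by leg, carrying full precision between legs.
Leg 1: from (-53.554°, -108.187°), δ = 2913/3958.8 = 0.735829 rad, θ = 216.7° → φ = -66.347°, λ = 162.879°.
Leg 2: from (-66.347°, 162.879°), δ = 2920.3/3958.8 = 0.737673 rad, θ = 233° → φ = -57.167°, λ = 65.050°.

latitude -57.167°, longitude 65.050°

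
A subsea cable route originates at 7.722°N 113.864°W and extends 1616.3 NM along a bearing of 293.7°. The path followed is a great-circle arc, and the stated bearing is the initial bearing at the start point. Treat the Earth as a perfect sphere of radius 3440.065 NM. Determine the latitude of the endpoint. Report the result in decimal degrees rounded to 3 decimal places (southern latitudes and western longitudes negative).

latitude 17.466°

Angular distance δ = d/R = 1616.3 / 3440.065 = 0.469846 rad.
Converting: φ₁ = 0.134774 rad, θ = 5.126032 rad.
Applying the spherical law of cosines for sides, sin φ₂ = sin φ₁ cos δ + cos φ₁ sin δ cos θ = 0.300138, so φ₂ = 17.466°.
Then Δλ = atan2(-0.410806, 0.851310) = -0.449596 rad, from sin θ sin δ cos φ₁ over cos δ − sin φ₁ sin φ₂.
λ₂ = λ₁ + Δλ = -139.624°.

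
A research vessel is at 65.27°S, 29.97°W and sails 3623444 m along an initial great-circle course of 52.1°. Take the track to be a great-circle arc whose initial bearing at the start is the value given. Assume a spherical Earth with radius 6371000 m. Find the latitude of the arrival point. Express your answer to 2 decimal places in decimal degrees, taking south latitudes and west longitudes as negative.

Central angle δ = d/R = 0.568740 rad.
Start latitude φ₁ = -1.139176 rad; initial bearing θ = 0.909317 rad.
Destination latitude: φ₂ = arcsin( sin φ₁ cos δ + cos φ₁ sin δ cos θ ) = arcsin(-0.626904) = -38.82°.
For the longitude increment, Δλ = atan2( sin θ sin δ cos φ₁, cos δ − sin φ₁ sin φ₂ ) = atan2(0.177786, 0.273170) = 33.06°.
λ₂ = λ₁ + Δλ = 3.09°.

latitude -38.82°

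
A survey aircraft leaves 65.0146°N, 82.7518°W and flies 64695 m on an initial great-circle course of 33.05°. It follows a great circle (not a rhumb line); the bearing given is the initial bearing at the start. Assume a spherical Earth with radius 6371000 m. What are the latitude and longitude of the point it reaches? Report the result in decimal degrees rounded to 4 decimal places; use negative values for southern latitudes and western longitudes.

The arc subtends δ = 64695/6371000 = 0.010155 rad at the centre.
Converting: φ₁ = 1.134719 rad, θ = 0.576831 rad.
Destination latitude: φ₂ = arcsin( sin φ₁ cos δ + cos φ₁ sin δ cos θ ) = arcsin(0.909964) = 65.5004°.
For the longitude increment, Δλ = atan2( sin θ sin δ cos φ₁, cos δ − sin φ₁ sin φ₂ ) = atan2(0.002339, 0.175143) = 0.7652°.
Hence λ₂ = -82.7518° + 0.7652° = -81.9866°.

latitude 65.5004°, longitude -81.9866°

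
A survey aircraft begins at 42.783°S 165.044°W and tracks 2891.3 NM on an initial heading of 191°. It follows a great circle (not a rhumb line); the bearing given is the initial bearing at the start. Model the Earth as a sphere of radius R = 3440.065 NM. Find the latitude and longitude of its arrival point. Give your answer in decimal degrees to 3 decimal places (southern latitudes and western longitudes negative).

The arc subtends δ = 2891.3/3440.065 = 0.840478 rad at the centre.
Converting: φ₁ = -0.746704 rad, θ = 3.333579 rad.
sin φ₂ = sin φ₁ cos δ + cos φ₁ sin δ cos θ = (-0.679224)(0.667107) + (0.733931)(0.744962)(-0.981627) = -0.989820
φ₂ = asin(-0.989820) = -1.427989 rad = -81.818°.
Then Δλ = atan2(-0.104325, -0.005203) = -1.620626 rad, from sin θ sin δ cos φ₁ over cos δ − sin φ₁ sin φ₂.
λ₂ = -165.044° + -92.855° = -257.899°, normalized to (−180°, 180°] → 102.101°.

latitude -81.818°, longitude 102.101°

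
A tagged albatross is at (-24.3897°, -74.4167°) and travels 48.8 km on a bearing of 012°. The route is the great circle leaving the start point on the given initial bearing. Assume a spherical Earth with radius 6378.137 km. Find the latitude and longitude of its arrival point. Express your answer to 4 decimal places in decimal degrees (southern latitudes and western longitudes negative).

The arc subtends δ = 48.8/6378.137 = 0.007651 rad at the centre.
Start latitude φ₁ = -0.425681 rad; initial bearing θ = 0.209440 rad.
sin φ₂ = sin φ₁ cos δ + cos φ₁ sin δ cos θ = (-0.412941)(0.999971) + (0.910758)(0.007651)(0.978148) = -0.406113
φ₂ = asin(-0.406113) = -0.418196 rad = -23.9609°.
Then Δλ = atan2(0.001449, 0.832270) = 0.001741 rad, from sin θ sin δ cos φ₁ over cos δ − sin φ₁ sin φ₂.
λ₂ = -74.4167° + 0.0997° = -74.3170°.

latitude -23.9609°, longitude -74.3170°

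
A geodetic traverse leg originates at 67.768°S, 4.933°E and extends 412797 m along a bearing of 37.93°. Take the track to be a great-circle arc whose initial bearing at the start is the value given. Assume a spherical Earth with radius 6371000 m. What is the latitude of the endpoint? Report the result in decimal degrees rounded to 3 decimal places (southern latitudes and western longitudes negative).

latitude -64.742°

Central angle δ = d/R = 0.064793 rad.
With φ₁ = -67.768° = -1.182775 rad and θ = 37.93° = 0.662003 rad:
Destination latitude: φ₂ = arcsin( sin φ₁ cos δ + cos φ₁ sin δ cos θ ) = arcsin(-0.904394) = -64.742°.
For the longitude increment, Δλ = atan2( sin θ sin δ cos φ₁, cos δ − sin φ₁ sin φ₂ ) = atan2(0.015059, 0.160741) = 5.352°.
λ₂ = λ₁ + Δλ = 10.285°.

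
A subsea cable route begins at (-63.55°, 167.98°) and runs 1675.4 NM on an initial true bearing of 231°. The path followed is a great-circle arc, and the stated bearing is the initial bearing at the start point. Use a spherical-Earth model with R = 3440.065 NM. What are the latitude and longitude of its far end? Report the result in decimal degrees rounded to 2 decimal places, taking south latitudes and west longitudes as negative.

latitude -67.28°, longitude 97.64°

Central angle δ = d/R = 0.487026 rad.
Converting: φ₁ = -1.109157 rad, θ = 4.031711 rad.
sin φ₂ = sin φ₁ cos δ + cos φ₁ sin δ cos θ = (-0.895323)(0.883729) + (0.445417)(0.467999)(-0.629320) = -0.922408
φ₂ = asin(-0.922408) = -1.174269 rad = -67.28°.
Δλ = atan2( sin θ sin δ cos φ₁ , cos δ − sin φ₁ sin φ₂ ) = atan2(-0.162000, 0.057875) = -1.227672 rad = -70.34°.
Hence λ₂ = 167.98° + -70.34° = 97.64°.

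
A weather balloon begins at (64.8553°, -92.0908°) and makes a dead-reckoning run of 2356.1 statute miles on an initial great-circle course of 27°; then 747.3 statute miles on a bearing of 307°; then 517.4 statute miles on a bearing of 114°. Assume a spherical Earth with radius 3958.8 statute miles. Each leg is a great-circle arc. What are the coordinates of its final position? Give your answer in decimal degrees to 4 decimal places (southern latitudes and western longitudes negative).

latitude 72.8840°, longitude 0.1810°

Apply the spherical direct solution leg by leg, carrying full precision between legs.
Leg 1: from (64.8553°, -92.0908°), δ = 2356.1/3958.8 = 0.595155 rad, θ = 27° → φ = 74.1220°, λ = 19.4261°.
Leg 2: from (74.1220°, 19.4261°), δ = 747.3/3958.8 = 0.188769 rad, θ = 307° → φ = 77.3319°, λ = -23.6810°.
Leg 3: from (77.3319°, -23.6810°), δ = 517.4/3958.8 = 0.130696 rad, θ = 114° → φ = 72.8840°, λ = 0.1810°.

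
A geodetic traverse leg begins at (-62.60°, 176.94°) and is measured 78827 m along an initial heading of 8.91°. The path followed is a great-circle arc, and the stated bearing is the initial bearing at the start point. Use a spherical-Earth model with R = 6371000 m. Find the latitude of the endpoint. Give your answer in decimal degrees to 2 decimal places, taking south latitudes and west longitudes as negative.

The arc subtends δ = 78827/6371000 = 0.012373 rad at the centre.
Converting: φ₁ = -1.092576 rad, θ = 0.155509 rad.
sin φ₂ = sin φ₁ cos δ + cos φ₁ sin δ cos θ = (-0.887815)(0.999923) + (0.460200)(0.012372)(0.987933) = -0.882122
φ₂ = asin(-0.882122) = -1.080349 rad = -61.90°.
Δλ = atan2( sin θ sin δ cos φ₁ , cos δ − sin φ₁ sin φ₂ ) = atan2(0.000882, 0.216762) = 0.004068 rad = 0.23°.
λ₂ = 176.94° + 0.23° = 177.17°.

latitude -61.90°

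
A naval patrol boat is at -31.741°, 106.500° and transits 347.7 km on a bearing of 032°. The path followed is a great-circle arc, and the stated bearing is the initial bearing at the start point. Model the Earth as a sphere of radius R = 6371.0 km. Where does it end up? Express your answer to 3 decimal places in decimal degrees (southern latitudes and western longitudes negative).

latitude -29.075°, longitude 108.395°

Central angle δ = d/R = 0.054575 rad.
Start latitude φ₁ = -0.553985 rad; initial bearing θ = 0.558505 rad.
Destination latitude: φ₂ = arcsin( sin φ₁ cos δ + cos φ₁ sin δ cos θ ) = arcsin(-0.485956) = -29.075°.
For the longitude increment, Δλ = atan2( sin θ sin δ cos φ₁, cos δ − sin φ₁ sin φ₂ ) = atan2(0.024583, 0.742859) = 1.895°.
Hence λ₂ = 106.500° + 1.895° = 108.395°.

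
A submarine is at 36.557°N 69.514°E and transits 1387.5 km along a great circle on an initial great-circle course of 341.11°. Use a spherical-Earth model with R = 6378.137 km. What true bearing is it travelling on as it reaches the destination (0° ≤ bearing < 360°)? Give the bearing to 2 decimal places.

δ = 1387.5/6378.137 = 0.217540 rad (12.4641°).
Start latitude φ₁ = 0.638040 rad; initial bearing θ = 5.953493 rad.
Applying the spherical law of cosines for sides, sin φ₂ = sin φ₁ cos δ + cos φ₁ sin δ cos θ = 0.745614, so φ₂ = 48.212°.
Δλ = atan2( sin θ sin δ cos φ₁ , cos δ − sin φ₁ sin φ₂ ) = atan2(-0.056128, 0.532327) = -0.105051 rad = -6.019°.
λ₂ = 69.514° + -6.019° = 63.495°.
The forward bearing on arrival equals the back-azimuth from the destination plus 180°.
Back-azimuth from P₂ (48.21°, 63.50°) to P₁ (36.56°, 69.51°), with Δλ' = λ₁ − λ₂ = 6.02°: atan2( sin Δλ' cos φ₁ , cos φ₂ sin φ₁ − sin φ₂ cos φ₁ cos Δλ' ) = 157.03°.
Final bearing = (157.03° + 180°) mod 360° = 337.03°.

final bearing 337.03°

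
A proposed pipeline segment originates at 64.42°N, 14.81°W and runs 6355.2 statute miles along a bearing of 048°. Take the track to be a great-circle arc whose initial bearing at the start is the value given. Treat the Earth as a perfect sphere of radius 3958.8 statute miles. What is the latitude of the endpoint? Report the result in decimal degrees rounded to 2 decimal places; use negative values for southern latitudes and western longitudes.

Central angle δ = d/R = 1.605335 rad.
Start latitude φ₁ = 1.124341 rad; initial bearing θ = 0.837758 rad.
Destination latitude: φ₂ = arcsin( sin φ₁ cos δ + cos φ₁ sin δ cos θ ) = arcsin(0.257592) = 14.93°.
Then Δλ = atan2(0.320677, -0.266875) = 2.264880 rad, from sin θ sin δ cos φ₁ over cos δ − sin φ₁ sin φ₂.
Hence λ₂ = -14.81° + 129.77° = 114.96°.

latitude 14.93°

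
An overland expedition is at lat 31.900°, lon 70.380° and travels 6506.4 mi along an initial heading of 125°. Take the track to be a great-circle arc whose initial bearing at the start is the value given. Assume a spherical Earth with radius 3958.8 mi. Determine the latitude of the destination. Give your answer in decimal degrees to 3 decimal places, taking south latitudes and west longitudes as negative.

latitude -31.605°

The arc subtends δ = 6506.4/3958.8 = 1.643528 rad at the centre.
Start latitude φ₁ = 0.556760 rad; initial bearing θ = 2.181662 rad.
sin φ₂ = sin φ₁ cos δ + cos φ₁ sin δ cos θ = (0.528438)(-0.072668) + (0.848972)(0.997356)(-0.573576) = -0.524063
φ₂ = asin(-0.524063) = -0.551615 rad = -31.605°.
For the longitude increment, Δλ = atan2( sin θ sin δ cos φ₁, cos δ − sin φ₁ sin φ₂ ) = atan2(0.693598, 0.204267) = 73.590°.
Hence λ₂ = 70.380° + 73.590° = 143.970°.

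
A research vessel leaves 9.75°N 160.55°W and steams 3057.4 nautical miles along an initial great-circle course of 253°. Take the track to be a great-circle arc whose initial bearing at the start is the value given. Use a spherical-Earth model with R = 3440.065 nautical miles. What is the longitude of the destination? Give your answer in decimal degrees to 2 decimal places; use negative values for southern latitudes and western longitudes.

The arc subtends δ = 3057.4/3440.065 = 0.888762 rad at the centre.
With φ₁ = 9.75° = 0.170170 rad and θ = 253° = 4.415683 rad:
Applying the spherical law of cosines for sides, sin φ₂ = sin φ₁ cos δ + cos φ₁ sin δ cos θ = -0.116934, so φ₂ = -6.72°.
For the longitude increment, Δλ = atan2( sin θ sin δ cos φ₁, cos δ − sin φ₁ sin φ₂ ) = atan2(-0.731649, 0.650176) = -48.37°.
λ₂ = -160.55° + -48.37° = -208.92°, normalized to (−180°, 180°] → 151.08°.

longitude 151.08°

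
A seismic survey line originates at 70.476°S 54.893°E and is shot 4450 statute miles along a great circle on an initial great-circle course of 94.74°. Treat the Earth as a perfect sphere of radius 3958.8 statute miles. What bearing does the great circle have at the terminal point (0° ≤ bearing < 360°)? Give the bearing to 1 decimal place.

δ = 4450/3958.8 = 1.124078 rad (64.4049°).
With φ₁ = -70.476° = -1.230038 rad and θ = 94.74° = 1.653525 rad:
sin φ₂ = sin φ₁ cos δ + cos φ₁ sin δ cos θ = (-0.942502)(0.432008) + (0.334202)(0.901870)(-0.082634) = -0.432075
φ₂ = asin(-0.432075) = -0.446792 rad = -25.599°.
For the longitude increment, Δλ = atan2( sin θ sin δ cos φ₁, cos δ − sin φ₁ sin φ₂ ) = atan2(0.300376, 0.024777) = 85.285°.
λ₂ = 54.893° + 85.285° = 140.178°.
The forward bearing on arrival equals the back-azimuth from the destination plus 180°.
Back-azimuth from P₂ (-25.6°, 140.2°) to P₁ (-70.5°, 54.9°), with Δλ' = λ₁ − λ₂ = -85.3°: atan2( sin Δλ' cos φ₁ , cos φ₂ sin φ₁ − sin φ₂ cos φ₁ cos Δλ' ) = 201.7°.
Final bearing = (201.7° + 180°) mod 360° = 21.7°.

final bearing 21.7°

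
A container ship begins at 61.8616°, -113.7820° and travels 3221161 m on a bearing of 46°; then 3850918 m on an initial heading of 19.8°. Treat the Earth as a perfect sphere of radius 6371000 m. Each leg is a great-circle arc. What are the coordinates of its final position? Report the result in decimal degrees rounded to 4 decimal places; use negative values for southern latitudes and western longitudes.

Apply the spherical direct solution leg by leg, carrying full precision between legs.
Leg 1: from (61.8616°, -113.7820°), δ = 3221161/6371000 = 0.505597 rad, θ = 46° → φ = 68.4584°, λ = -42.1852°.
Leg 2: from (68.4584°, -42.1852°), δ = 3850918/6371000 = 0.604445 rad, θ = 19.8° → φ = 74.0865°, λ = 93.2187°.

latitude 74.0865°, longitude 93.2187°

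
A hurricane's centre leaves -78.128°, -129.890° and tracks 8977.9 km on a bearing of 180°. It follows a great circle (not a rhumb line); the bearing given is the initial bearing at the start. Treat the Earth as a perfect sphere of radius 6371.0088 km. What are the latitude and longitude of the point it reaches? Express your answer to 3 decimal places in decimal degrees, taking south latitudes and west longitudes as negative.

δ = 8977.9/6371.0088 = 1.409180 rad (80.7401°).
Start latitude φ₁ = -1.363591 rad; initial bearing θ = 3.141593 rad.
sin φ₂ = sin φ₁ cos δ + cos φ₁ sin δ cos θ = (-0.978610)(0.160913) + (0.205726)(0.986969)(-1.000000) = -0.360516
φ₂ = asin(-0.360516) = -0.368822 rad = -21.132°.
Then Δλ = atan2(0.000000, -0.191891) = 3.141593 rad, from sin θ sin δ cos φ₁ over cos δ − sin φ₁ sin φ₂.
λ₂ = λ₁ + Δλ = 50.110°.

latitude -21.132°, longitude 50.110°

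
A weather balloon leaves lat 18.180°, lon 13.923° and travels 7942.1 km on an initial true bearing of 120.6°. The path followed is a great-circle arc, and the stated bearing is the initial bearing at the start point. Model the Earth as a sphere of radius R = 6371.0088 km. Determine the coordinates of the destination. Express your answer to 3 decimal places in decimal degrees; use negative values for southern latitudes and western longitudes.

latitude -21.042°, longitude 74.873°

δ = 7942.1/6371.0088 = 1.246600 rad (71.4249°).
With φ₁ = 18.180° = 0.317301 rad and θ = 120.6° = 2.104867 rad:
Applying the spherical law of cosines for sides, sin φ₂ = sin φ₁ cos δ + cos φ₁ sin δ cos θ = -0.359049, so φ₂ = -21.042°.
For the longitude increment, Δλ = atan2( sin θ sin δ cos φ₁, cos δ − sin φ₁ sin φ₂ ) = atan2(0.775174, 0.430572) = 60.950°.
Hence λ₂ = 13.923° + 60.950° = 74.873°.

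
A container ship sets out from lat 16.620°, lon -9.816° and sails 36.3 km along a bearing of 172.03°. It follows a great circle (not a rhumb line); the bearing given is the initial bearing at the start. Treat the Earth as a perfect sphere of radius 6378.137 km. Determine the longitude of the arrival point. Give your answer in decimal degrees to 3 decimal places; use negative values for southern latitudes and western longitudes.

longitude -9.769°

δ = 36.3/6378.137 = 0.005691 rad (0.3261°).
With φ₁ = 16.620° = 0.290074 rad and θ = 172.03° = 3.002490 rad:
sin φ₂ = sin φ₁ cos δ + cos φ₁ sin δ cos θ = (0.286023)(0.999984) + (0.958223)(0.005691)(-0.990341) = 0.280617
φ₂ = asin(0.280617) = 0.284437 rad = 16.297°.
For the longitude increment, Δλ = atan2( sin θ sin δ cos φ₁, cos δ − sin φ₁ sin φ₂ ) = atan2(0.000756, 0.919721) = 0.047°.
Hence λ₂ = -9.816° + 0.047° = -9.769°.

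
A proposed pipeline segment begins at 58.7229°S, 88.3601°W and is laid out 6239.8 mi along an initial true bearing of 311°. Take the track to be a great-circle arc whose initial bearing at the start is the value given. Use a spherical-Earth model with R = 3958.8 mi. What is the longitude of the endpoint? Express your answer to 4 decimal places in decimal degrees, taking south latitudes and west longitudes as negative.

longitude -141.8867°

The arc subtends δ = 6239.8/3958.8 = 1.576185 rad at the centre.
Start latitude φ₁ = -1.024908 rad; initial bearing θ = 5.427974 rad.
Applying the spherical law of cosines for sides, sin φ₂ = sin φ₁ cos δ + cos φ₁ sin δ cos θ = 0.345211, so φ₂ = 20.1947°.
Then Δλ = atan2(-0.391823, 0.289652) = -0.934215 rad, from sin θ sin δ cos φ₁ over cos δ − sin φ₁ sin φ₂.
λ₂ = -88.3601° + -53.5266° = -141.8867°.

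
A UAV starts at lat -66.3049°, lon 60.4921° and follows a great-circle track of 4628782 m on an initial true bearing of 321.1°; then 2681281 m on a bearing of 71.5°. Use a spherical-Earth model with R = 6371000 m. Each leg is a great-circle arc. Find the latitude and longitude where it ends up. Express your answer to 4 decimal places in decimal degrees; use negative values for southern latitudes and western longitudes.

latitude -18.7327°, longitude 56.3114°

Apply the spherical direct solution leg by leg, carrying full precision between legs.
Leg 1: from (-66.3049°, 60.4921°), δ = 4628782/6371000 = 0.726539 rad, θ = 321.1° → φ = -28.4705°, λ = 32.1629°.
Leg 2: from (-28.4705°, 32.1629°), δ = 2681281/6371000 = 0.420857 rad, θ = 71.5° → φ = -18.7327°, λ = 56.3114°.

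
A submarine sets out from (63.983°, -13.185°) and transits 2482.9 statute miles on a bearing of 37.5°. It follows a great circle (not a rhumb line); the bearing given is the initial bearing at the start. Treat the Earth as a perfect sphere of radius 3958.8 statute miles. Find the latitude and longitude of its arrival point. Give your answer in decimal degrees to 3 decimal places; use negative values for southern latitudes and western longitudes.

Central angle δ = d/R = 0.627185 rad.
Converting: φ₁ = 1.116714 rad, θ = 0.654498 rad.
Applying the spherical law of cosines for sides, sin φ₂ = sin φ₁ cos δ + cos φ₁ sin δ cos θ = 0.931860, so φ₂ = 68.727°.
Δλ = atan2( sin θ sin δ cos φ₁ , cos δ − sin φ₁ sin φ₂ ) = atan2(0.156709, -0.027746) = 1.746034 rad = 100.040°.
Hence λ₂ = -13.185° + 100.040° = 86.855°.

latitude 68.727°, longitude 86.855°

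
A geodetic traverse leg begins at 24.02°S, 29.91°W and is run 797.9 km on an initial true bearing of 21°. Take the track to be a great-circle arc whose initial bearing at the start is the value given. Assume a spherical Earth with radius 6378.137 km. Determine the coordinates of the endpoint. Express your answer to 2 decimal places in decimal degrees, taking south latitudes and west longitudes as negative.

Angular distance δ = d/R = 797.9 / 6378.137 = 0.125099 rad.
Start latitude φ₁ = -0.419228 rad; initial bearing θ = 0.366519 rad.
Destination latitude: φ₂ = arcsin( sin φ₁ cos δ + cos φ₁ sin δ cos θ ) = arcsin(-0.297476) = -17.31°.
Δλ = atan2( sin θ sin δ cos φ₁ , cos δ − sin φ₁ sin φ₂ ) = atan2(0.040843, 0.871096) = 0.046852 rad = 2.68°.
λ₂ = λ₁ + Δλ = -27.23°.

latitude -17.31°, longitude -27.23°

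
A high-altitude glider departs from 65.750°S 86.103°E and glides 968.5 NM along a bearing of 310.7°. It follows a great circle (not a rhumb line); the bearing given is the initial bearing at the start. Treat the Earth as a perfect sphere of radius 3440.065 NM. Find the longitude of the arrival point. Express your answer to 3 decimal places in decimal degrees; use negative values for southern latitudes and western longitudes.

longitude 65.481°

Central angle δ = d/R = 0.281535 rad.
With φ₁ = -65.750° = -1.147554 rad and θ = 310.7° = 5.422738 rad:
Destination latitude: φ₂ = arcsin( sin φ₁ cos δ + cos φ₁ sin δ cos θ ) = arcsin(-0.801455) = -53.269°.
Then Δλ = atan2(-0.086511, 0.229894) = -0.359917 rad, from sin θ sin δ cos φ₁ over cos δ − sin φ₁ sin φ₂.
Hence λ₂ = 86.103° + -20.622° = 65.481°.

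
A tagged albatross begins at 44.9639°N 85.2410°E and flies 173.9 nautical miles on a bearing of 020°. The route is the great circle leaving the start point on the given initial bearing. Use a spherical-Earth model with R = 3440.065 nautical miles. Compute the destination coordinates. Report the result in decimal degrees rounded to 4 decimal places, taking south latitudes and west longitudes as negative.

latitude 47.6765°, longitude 86.7118°

δ = 173.9/3440.065 = 0.050551 rad (2.8964°).
Converting: φ₁ = 0.784768 rad, θ = 0.349066 rad.
sin φ₂ = sin φ₁ cos δ + cos φ₁ sin δ cos θ = (0.706661)(0.998723) + (0.707552)(0.050530)(0.939693) = 0.739355
φ₂ = asin(0.739355) = 0.832112 rad = 47.6765°.
Then Δλ = atan2(0.012228, 0.476249) = 0.025670 rad, from sin θ sin δ cos φ₁ over cos δ − sin φ₁ sin φ₂.
λ₂ = λ₁ + Δλ = 86.7118°.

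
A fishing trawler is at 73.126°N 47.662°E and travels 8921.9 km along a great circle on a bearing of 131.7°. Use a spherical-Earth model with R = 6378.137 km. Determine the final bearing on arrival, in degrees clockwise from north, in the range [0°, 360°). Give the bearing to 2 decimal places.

The arc subtends δ = 8921.9/6378.137 = 1.398825 rad at the centre.
Start latitude φ₁ = 1.276289 rad; initial bearing θ = 2.298599 rad.
Destination latitude: φ₂ = arcsin( sin φ₁ cos δ + cos φ₁ sin δ cos θ ) = arcsin(-0.026490) = -1.518°.
Δλ = atan2( sin θ sin δ cos φ₁ , cos δ − sin φ₁ sin φ₂ ) = atan2(0.213528, 0.196474) = 0.826970 rad = 47.382°.
λ₂ = 47.662° + 47.382° = 95.044°.
The forward bearing on arrival equals the back-azimuth from the destination plus 180°.
Back-azimuth from P₂ (-1.52°, 95.04°) to P₁ (73.13°, 47.66°), with Δλ' = λ₁ − λ₂ = -47.38°: atan2( sin Δλ' cos φ₁ , cos φ₂ sin φ₁ − sin φ₂ cos φ₁ cos Δλ' ) = 347.48°.
Final bearing = (347.48° + 180°) mod 360° = 167.48°.

final bearing 167.48°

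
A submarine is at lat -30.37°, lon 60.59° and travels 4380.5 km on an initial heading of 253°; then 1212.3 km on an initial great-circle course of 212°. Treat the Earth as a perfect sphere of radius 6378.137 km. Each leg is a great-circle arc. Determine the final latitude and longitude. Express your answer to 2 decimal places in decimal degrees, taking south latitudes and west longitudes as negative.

latitude -42.43°, longitude 6.20°

Apply the spherical direct solution leg by leg, carrying full precision between legs.
Leg 1: from (-30.37°, 60.59°), δ = 4380.5/6378.137 = 0.686799 rad, θ = 253° → φ = -33.43°, λ = 13.99°.
Leg 2: from (-33.43°, 13.99°), δ = 1212.3/6378.137 = 0.190071 rad, θ = 212° → φ = -42.43°, λ = 6.20°.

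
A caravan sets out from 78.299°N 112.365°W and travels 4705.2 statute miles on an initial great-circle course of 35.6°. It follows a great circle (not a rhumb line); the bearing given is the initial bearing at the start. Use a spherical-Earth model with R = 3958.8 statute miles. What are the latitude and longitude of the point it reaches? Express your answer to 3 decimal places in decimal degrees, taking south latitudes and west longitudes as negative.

latitude 31.216°, longitude 28.471°

The arc subtends δ = 4705.2/3958.8 = 1.188542 rad at the centre.
Start latitude φ₁ = 1.366575 rad; initial bearing θ = 0.621337 rad.
Applying the spherical law of cosines for sides, sin φ₂ = sin φ₁ cos δ + cos φ₁ sin δ cos θ = 0.518260, so φ₂ = 31.216°.
For the longitude increment, Δλ = atan2( sin θ sin δ cos φ₁, cos δ − sin φ₁ sin φ₂ ) = atan2(0.109536, -0.134478) = 140.836°.
Hence λ₂ = -112.365° + 140.836° = 28.471°.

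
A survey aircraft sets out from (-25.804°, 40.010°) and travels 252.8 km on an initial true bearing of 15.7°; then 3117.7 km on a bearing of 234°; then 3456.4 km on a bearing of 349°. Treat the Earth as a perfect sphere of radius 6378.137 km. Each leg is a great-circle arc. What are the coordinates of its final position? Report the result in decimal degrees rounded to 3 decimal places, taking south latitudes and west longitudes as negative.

Apply the spherical direct solution leg by leg, carrying full precision between legs.
Leg 1: from (-25.804°, 40.010°), δ = 252.8/6378.137 = 0.039635 rad, θ = 15.7° → φ = -23.616°, λ = 40.681°.
Leg 2: from (-23.616°, 40.681°), δ = 3117.7/6378.137 = 0.488810 rad, θ = 234° → φ = -37.343°, λ = 12.136°.
Leg 3: from (-37.343°, 12.136°), δ = 3456.4/6378.137 = 0.541914 rad, θ = 349° → φ = -6.728°, λ = 6.449°.

latitude -6.728°, longitude 6.449°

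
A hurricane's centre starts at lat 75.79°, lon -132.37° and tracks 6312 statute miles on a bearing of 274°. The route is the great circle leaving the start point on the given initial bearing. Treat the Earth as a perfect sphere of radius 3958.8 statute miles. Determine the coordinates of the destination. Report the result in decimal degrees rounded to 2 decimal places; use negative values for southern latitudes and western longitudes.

latitude -0.33°, longitude 133.42°

Central angle δ = d/R = 1.594423 rad.
Start latitude φ₁ = 1.322785 rad; initial bearing θ = 4.782202 rad.
Applying the spherical law of cosines for sides, sin φ₂ = sin φ₁ cos δ + cos φ₁ sin δ cos θ = -0.005782, so φ₂ = -0.33°.
Δλ = atan2( sin θ sin δ cos φ₁ , cos δ − sin φ₁ sin φ₂ ) = atan2(-0.244810, -0.018019) = -1.644266 rad = -94.21°.
λ₂ = -132.37° + -94.21° = -226.58°, normalized to (−180°, 180°] → 133.42°.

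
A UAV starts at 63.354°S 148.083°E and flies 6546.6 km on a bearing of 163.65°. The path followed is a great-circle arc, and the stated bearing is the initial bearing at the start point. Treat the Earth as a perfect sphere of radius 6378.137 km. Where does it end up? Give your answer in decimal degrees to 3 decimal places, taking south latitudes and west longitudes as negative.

The arc subtends δ = 6546.6/6378.137 = 1.026413 rad at the centre.
Start latitude φ₁ = -1.105736 rad; initial bearing θ = 2.856231 rad.
sin φ₂ = sin φ₁ cos δ + cos φ₁ sin δ cos θ = (-0.893794)(0.517891) + (0.448477)(0.855447)(-0.959560) = -0.831021
φ₂ = asin(-0.831021) = -0.980941 rad = -56.204°.
For the longitude increment, Δλ = atan2( sin θ sin δ cos φ₁, cos δ − sin φ₁ sin φ₂ ) = atan2(0.107999, -0.224871) = 154.347°.
λ₂ = 148.083° + 154.347° = 302.430°, normalized to (−180°, 180°] → -57.570°.

latitude -56.204°, longitude -57.570°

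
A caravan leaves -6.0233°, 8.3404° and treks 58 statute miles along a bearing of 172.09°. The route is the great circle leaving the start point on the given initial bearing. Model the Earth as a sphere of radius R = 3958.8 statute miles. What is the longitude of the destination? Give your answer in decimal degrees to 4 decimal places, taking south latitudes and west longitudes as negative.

longitude 8.4567°

Angular distance δ = d/R = 58 / 3958.8 = 0.014651 rad.
Converting: φ₁ = -0.105126 rad, θ = 3.003537 rad.
Destination latitude: φ₂ = arcsin( sin φ₁ cos δ + cos φ₁ sin δ cos θ ) = arcsin(-0.119353) = -6.8547°.
For the longitude increment, Δλ = atan2( sin θ sin δ cos φ₁, cos δ − sin φ₁ sin φ₂ ) = atan2(0.002005, 0.987369) = 0.1163°.
λ₂ = λ₁ + Δλ = 8.4567°.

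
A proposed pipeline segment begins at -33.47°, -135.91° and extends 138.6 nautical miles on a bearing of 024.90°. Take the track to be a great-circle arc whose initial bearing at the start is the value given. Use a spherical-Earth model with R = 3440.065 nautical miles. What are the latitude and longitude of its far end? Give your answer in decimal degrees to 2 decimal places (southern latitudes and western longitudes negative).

The arc subtends δ = 138.6/3440.065 = 0.040290 rad at the centre.
Start latitude φ₁ = -0.584162 rad; initial bearing θ = 0.434587 rad.
Destination latitude: φ₂ = arcsin( sin φ₁ cos δ + cos φ₁ sin δ cos θ ) = arcsin(-0.520576) = -31.37°.
Then Δλ = atan2(0.014147, 0.712091) = 0.019864 rad, from sin θ sin δ cos φ₁ over cos δ − sin φ₁ sin φ₂.
λ₂ = -135.91° + 1.14° = -134.77°.

latitude -31.37°, longitude -134.77°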